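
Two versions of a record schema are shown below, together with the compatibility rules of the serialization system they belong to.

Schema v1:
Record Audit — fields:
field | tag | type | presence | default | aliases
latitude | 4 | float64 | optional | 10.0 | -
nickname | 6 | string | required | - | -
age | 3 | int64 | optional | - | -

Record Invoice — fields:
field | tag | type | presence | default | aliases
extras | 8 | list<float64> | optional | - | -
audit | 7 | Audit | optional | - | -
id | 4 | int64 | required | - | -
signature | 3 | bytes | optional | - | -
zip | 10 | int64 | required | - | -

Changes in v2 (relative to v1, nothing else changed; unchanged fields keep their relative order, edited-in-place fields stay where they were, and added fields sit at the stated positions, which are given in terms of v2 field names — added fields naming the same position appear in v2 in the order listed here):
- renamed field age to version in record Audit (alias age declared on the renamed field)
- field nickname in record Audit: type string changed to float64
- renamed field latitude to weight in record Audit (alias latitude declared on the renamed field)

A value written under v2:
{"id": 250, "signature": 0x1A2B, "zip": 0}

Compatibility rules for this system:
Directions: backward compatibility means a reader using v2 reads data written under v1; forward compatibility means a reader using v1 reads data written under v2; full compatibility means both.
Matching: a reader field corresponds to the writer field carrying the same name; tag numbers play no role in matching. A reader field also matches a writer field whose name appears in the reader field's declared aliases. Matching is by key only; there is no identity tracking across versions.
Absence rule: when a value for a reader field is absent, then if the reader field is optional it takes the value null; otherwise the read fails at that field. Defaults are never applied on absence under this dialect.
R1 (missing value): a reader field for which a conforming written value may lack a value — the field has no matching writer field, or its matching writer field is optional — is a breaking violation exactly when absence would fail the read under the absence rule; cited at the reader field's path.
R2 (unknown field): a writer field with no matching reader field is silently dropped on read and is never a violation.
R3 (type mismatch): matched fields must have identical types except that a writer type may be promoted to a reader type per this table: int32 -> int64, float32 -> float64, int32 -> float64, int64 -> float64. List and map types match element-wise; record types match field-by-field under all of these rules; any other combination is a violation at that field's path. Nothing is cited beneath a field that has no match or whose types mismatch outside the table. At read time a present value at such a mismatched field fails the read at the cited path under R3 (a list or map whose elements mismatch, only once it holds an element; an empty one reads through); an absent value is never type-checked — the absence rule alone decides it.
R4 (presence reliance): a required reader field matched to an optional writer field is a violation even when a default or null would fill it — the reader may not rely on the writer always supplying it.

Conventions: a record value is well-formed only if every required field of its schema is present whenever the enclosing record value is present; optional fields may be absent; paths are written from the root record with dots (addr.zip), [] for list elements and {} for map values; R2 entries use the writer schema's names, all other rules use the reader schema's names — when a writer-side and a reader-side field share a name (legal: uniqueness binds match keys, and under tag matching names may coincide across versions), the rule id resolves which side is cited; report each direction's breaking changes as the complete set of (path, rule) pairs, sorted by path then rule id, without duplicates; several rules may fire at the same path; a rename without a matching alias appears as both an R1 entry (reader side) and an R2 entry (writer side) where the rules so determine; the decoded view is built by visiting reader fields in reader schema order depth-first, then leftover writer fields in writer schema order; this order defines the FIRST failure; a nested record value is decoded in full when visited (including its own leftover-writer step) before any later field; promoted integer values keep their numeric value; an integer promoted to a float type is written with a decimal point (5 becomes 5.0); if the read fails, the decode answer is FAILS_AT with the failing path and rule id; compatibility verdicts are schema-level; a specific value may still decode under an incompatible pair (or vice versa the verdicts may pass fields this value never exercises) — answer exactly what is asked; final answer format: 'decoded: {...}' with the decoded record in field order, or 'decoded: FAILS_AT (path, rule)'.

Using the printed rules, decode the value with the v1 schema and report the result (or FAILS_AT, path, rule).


arrows below run writer -> reader for Invoice
decode (reader v1):
  extras := null (missing; optional => null)
  audit := null (missing; optional => null)
  id := 250
  signature := 0x1A2B
  zip := 0
  => decoded: {"extras": null, "audit": null, "id": 250, "signature": 0x1A2B, "zip": 0}
the rest of the Invoice diff is inert for this question:
  renamed field age to version in record Audit (alias age declared on the renamed field) -> triggers nothing under the printed rules; the Invoice answer is the same either way
  field nickname in record Audit: type string changed to float64 -> affects the rule determinations only; this particular Invoice value decodes identically
  renamed field latitude to weight in record Audit (alias latitude declared on the renamed field) -> triggers nothing under the printed rules; the Invoice answer is the same either way

decoded: {"extras": null, "audit": null, "id": 250, "signature": 0x1A2B, "zip": 0}


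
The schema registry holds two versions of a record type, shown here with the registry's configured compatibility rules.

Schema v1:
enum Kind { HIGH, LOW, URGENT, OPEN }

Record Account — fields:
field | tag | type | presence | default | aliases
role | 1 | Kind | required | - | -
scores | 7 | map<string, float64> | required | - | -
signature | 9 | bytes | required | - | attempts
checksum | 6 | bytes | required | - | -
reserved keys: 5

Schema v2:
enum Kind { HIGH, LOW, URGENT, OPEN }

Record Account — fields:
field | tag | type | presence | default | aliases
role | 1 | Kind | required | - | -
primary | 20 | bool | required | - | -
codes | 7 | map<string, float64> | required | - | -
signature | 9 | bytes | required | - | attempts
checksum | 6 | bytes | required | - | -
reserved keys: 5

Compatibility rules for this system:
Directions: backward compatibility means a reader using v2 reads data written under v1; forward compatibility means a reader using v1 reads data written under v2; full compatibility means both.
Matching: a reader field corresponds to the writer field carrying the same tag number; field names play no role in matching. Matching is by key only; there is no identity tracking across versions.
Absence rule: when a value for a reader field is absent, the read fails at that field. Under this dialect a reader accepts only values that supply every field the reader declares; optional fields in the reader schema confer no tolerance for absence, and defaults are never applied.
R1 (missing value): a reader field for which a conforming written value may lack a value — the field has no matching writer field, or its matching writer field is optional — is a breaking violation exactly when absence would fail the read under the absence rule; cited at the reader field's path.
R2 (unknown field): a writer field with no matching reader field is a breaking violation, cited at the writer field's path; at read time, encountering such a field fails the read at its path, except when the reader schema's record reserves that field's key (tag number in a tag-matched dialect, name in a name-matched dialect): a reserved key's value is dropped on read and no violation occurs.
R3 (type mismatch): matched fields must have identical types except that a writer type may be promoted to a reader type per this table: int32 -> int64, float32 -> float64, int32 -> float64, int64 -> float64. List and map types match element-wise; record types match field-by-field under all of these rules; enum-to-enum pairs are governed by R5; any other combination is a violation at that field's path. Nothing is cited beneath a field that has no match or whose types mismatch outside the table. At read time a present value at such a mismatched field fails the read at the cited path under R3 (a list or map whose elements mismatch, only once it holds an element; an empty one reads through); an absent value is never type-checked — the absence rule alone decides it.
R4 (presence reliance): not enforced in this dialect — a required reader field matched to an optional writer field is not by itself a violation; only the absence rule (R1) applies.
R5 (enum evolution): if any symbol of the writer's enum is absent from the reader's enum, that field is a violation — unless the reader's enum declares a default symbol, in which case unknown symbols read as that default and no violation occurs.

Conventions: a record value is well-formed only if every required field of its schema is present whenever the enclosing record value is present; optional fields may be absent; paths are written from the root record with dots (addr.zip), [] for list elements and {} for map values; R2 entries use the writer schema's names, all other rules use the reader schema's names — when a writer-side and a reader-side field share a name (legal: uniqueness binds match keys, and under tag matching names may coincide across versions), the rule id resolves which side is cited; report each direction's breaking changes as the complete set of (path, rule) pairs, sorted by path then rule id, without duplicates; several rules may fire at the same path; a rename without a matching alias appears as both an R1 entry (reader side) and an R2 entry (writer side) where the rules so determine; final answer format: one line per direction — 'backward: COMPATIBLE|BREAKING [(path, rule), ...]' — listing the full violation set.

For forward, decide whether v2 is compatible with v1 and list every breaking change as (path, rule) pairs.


the writer's type comes first in each Account pair
forward for Account (reader v1, writer v2):
  role: Kind -> Kind, writer required; from role
  scores: map<string, float64> -> map<string, float64>, writer required; from codes
  signature: bytes -> bytes, writer required; from signature
  checksum: bytes -> bytes, writer required; from checksum
  writer field primary has no reader counterpart
  violation R2 at primary
  => forward: BREAKING (1)
the rest of the Account diff is inert for this question:
  renamed field scores to codes in record Account -> inert for the asked Account verdict: nothing fires

forward: BREAKING [(primary, R2)]


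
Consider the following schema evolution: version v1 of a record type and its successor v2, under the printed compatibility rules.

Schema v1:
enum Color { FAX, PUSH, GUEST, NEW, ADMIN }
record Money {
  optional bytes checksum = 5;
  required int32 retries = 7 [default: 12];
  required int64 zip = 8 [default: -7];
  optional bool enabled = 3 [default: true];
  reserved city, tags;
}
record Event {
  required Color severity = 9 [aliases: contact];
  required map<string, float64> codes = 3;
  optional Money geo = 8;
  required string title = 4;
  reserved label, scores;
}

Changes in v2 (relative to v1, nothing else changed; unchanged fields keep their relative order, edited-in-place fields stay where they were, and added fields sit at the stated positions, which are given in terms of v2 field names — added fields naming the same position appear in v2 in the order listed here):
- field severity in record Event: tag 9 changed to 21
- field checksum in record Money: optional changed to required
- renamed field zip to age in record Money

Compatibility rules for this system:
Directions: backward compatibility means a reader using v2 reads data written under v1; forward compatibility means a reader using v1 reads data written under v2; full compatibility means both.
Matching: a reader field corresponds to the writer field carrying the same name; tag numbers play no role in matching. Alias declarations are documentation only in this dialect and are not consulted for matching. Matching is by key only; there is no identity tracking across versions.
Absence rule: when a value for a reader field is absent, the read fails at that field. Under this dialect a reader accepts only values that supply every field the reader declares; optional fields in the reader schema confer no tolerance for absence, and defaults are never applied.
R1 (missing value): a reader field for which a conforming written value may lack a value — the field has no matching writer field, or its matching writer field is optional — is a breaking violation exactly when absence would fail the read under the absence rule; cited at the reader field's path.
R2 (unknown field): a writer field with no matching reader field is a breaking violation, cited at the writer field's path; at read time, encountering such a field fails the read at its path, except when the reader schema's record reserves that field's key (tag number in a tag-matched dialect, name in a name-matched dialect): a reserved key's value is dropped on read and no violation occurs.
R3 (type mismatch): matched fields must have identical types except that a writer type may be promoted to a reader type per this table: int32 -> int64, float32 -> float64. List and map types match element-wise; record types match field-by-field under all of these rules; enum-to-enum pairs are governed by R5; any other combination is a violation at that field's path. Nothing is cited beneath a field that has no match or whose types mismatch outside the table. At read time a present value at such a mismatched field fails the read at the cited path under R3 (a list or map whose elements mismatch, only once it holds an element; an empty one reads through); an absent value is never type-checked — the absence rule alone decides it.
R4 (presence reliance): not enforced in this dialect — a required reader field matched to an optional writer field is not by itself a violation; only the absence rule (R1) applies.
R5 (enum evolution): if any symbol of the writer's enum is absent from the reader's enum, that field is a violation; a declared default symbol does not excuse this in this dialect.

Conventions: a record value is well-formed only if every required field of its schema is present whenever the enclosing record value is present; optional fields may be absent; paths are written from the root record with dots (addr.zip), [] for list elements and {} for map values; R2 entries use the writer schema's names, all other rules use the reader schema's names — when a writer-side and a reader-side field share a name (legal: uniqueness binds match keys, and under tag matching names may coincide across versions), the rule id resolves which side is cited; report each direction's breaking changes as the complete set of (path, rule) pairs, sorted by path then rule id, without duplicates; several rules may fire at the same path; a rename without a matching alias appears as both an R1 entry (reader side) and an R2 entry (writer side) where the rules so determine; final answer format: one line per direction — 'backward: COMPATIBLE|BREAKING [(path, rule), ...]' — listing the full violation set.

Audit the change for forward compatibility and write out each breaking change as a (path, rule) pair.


the writer's type comes first in each Event pair
forward on Event — v1 reading data written by v2:
  severity <- severity (Color -> Color, writer required)
  codes <- codes (map<string, float64> -> map<string, float64>, writer required)
  geo <- geo (Money -> Money, writer optional)
  title <- title (string -> string, writer required)
  geo.checksum <- geo.checksum (bytes -> bytes, writer required)
  geo.retries <- geo.retries (int32 -> int32, writer required)
  no writer field matches reader geo.zip
  geo.enabled <- geo.enabled (bool -> bool, writer optional)
  writer field geo.age has no reader counterpart
  violation R1 at geo
  violation R2 at geo.age
  violation R1 at geo.enabled
  violation R1 at geo.zip
  => forward: BREAKING (4)
ruling out the remaining Event differences:
  field severity in record Event: tag 9 changed to 21 -> triggers nothing under Event's printed rules — same verdict

forward: BREAKING [(geo, R1), (geo.age, R2), (geo.enabled, R1), (geo.zip, R1)]


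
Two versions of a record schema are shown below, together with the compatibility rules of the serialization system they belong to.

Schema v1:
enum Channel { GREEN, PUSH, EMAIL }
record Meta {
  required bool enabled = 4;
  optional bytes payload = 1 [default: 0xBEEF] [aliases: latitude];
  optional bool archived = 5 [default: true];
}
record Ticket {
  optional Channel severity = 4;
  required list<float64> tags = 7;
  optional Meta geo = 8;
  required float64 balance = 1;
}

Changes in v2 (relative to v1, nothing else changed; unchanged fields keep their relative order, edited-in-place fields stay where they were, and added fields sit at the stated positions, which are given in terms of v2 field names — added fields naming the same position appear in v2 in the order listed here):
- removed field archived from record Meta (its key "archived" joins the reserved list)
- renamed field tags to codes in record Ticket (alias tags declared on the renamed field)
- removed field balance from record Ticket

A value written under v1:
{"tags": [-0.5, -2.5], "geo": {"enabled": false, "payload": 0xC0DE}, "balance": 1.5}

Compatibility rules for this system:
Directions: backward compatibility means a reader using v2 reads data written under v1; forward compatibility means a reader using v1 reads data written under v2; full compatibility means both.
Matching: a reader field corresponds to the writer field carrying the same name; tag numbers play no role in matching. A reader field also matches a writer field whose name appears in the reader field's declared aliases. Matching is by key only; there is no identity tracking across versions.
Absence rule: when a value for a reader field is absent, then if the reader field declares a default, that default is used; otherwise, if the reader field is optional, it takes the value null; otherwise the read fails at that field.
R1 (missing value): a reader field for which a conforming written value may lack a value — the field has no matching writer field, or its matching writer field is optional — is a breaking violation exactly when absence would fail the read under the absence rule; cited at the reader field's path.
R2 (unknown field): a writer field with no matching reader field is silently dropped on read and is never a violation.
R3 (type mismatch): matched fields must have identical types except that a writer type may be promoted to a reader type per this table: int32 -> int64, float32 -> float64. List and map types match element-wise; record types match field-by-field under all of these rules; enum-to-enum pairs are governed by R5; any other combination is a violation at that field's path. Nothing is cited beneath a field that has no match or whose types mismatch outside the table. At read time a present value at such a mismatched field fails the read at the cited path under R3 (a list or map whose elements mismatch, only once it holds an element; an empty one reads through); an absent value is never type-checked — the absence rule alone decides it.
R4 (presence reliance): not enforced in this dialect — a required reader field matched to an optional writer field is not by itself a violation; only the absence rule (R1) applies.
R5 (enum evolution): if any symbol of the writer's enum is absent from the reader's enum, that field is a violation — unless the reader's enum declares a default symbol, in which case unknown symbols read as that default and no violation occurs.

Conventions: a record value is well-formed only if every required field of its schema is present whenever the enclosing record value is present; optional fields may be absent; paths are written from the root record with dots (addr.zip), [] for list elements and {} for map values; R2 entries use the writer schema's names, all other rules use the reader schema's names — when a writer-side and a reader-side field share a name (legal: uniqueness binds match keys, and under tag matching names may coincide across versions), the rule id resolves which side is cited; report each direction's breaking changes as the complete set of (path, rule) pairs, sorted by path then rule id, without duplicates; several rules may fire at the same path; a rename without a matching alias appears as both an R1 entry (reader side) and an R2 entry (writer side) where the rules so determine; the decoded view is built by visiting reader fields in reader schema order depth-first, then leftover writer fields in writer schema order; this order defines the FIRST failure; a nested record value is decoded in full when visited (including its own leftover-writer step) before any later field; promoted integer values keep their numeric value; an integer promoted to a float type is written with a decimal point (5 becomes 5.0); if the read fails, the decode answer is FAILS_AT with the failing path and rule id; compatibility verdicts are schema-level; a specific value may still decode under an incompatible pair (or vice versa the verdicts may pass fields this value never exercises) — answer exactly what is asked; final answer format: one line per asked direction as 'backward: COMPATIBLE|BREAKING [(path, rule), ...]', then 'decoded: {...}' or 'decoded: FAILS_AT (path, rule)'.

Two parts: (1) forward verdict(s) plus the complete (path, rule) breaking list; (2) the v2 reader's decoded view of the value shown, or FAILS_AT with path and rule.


forward: BREAKING [(balance, R1), (tags, R1)]; decoded: {"severity": null, "codes": [-0.5, -2.5], "geo": {"enabled": false, "payload": 0xC0DE}}

the writer's type comes first in each Ticket pair
forward pass over Ticket, reader schema v1, writer schema v2:
  severity <- severity (Channel -> Channel, writer optional)
  no writer field matches reader tags
  geo <- geo (Meta -> Meta, writer optional)
  no writer field matches reader balance
  writer field codes has no reader counterpart
  geo.enabled <- geo.enabled (bool -> bool, writer required)
  geo.payload <- geo.payload (bytes -> bytes, writer optional)
  no writer field matches reader geo.archived
  breaking: (balance, R1)
  breaking: (tags, R1)
  => forward verdict for Ticket: BREAKING, 2 violation(s)
decode walk for Ticket under reader schema v2:
  severity := null (not supplied -> null)
  codes := [-0.5, -2.5] (from writer tags)
  geo.enabled := false
  geo.payload := 0xC0DE
  writer balance: unmatched, discarded
  => decoded: {"severity": null, "codes": [-0.5, -2.5], "geo": {"enabled": false, "payload": 0xC0DE}}


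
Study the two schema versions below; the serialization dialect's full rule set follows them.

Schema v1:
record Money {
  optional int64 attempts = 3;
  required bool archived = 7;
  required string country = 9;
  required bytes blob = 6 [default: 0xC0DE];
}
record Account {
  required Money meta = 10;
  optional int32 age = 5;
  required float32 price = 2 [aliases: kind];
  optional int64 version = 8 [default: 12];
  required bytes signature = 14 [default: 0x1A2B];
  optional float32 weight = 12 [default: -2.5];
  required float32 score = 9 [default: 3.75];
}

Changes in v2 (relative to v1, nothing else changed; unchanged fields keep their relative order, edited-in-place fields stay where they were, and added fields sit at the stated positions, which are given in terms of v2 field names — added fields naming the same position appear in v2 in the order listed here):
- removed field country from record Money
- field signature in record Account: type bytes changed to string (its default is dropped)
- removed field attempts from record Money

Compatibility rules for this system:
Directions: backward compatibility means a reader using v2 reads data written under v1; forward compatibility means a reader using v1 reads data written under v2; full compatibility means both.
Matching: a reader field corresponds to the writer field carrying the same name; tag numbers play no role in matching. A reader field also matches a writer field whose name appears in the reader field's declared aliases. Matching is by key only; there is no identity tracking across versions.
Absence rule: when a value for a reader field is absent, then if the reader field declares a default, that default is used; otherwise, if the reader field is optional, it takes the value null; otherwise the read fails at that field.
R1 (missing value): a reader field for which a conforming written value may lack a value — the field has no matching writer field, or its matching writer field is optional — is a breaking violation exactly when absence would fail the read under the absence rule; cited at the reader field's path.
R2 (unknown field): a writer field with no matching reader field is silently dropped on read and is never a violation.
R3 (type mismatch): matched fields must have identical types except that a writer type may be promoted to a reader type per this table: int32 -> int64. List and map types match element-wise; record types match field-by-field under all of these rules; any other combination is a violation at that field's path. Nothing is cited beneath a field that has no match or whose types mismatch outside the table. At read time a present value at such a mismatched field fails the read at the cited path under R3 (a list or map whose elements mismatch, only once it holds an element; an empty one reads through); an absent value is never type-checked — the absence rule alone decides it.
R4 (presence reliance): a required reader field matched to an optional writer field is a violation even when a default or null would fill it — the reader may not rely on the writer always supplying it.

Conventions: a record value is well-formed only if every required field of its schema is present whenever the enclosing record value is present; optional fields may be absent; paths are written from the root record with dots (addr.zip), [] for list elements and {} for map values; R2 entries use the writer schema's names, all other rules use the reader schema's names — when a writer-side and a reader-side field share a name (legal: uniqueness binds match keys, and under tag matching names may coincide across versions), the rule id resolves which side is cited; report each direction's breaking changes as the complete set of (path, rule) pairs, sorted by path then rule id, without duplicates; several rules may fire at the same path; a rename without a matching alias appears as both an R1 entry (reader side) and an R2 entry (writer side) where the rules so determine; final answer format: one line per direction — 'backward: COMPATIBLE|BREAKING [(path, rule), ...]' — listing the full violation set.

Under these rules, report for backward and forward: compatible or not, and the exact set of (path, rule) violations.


backward: BREAKING [(signature, R3)]; forward: BREAKING [(meta.country, R1), (signature, R3)]

arrows below run writer -> reader for Account
backward analysis of Account with v2 as reader and v1 as writer:
  Money -> Money, writer required: meta aligns to meta
  int32 -> int32, writer optional: age aligns to age
  float32 -> float32, writer required: price aligns to price
  int64 -> int64, writer optional: version aligns to version
  bytes -> string, writer required: signature aligns to signature
  float32 -> float32, writer optional: weight aligns to weight
  float32 -> float32, writer required: score aligns to score
  bool -> bool, writer required: meta.archived aligns to meta.archived
  bytes -> bytes, writer required: meta.blob aligns to meta.blob
  meta.attempts (writer side), unknown to reader
  meta.country (writer side), unknown to reader
  rule R3 violated at signature
  => backward: BREAKING (1)
forward analysis of Account with v1 as reader and v2 as writer:
  Money -> Money, writer required: meta aligns to meta
  int32 -> int32, writer optional: age aligns to age
  float32 -> float32, writer required: price aligns to price
  int64 -> int64, writer optional: version aligns to version
  string -> bytes, writer required: signature aligns to signature
  float32 -> float32, writer optional: weight aligns to weight
  float32 -> float32, writer required: score aligns to score
  meta.attempts: no writer-side match
  bool -> bool, writer required: meta.archived aligns to meta.archived
  meta.country: no writer-side match
  bytes -> bytes, writer required: meta.blob aligns to meta.blob
  rule R1 violated at meta.country
  rule R3 violated at signature
  => forward: BREAKING (2)


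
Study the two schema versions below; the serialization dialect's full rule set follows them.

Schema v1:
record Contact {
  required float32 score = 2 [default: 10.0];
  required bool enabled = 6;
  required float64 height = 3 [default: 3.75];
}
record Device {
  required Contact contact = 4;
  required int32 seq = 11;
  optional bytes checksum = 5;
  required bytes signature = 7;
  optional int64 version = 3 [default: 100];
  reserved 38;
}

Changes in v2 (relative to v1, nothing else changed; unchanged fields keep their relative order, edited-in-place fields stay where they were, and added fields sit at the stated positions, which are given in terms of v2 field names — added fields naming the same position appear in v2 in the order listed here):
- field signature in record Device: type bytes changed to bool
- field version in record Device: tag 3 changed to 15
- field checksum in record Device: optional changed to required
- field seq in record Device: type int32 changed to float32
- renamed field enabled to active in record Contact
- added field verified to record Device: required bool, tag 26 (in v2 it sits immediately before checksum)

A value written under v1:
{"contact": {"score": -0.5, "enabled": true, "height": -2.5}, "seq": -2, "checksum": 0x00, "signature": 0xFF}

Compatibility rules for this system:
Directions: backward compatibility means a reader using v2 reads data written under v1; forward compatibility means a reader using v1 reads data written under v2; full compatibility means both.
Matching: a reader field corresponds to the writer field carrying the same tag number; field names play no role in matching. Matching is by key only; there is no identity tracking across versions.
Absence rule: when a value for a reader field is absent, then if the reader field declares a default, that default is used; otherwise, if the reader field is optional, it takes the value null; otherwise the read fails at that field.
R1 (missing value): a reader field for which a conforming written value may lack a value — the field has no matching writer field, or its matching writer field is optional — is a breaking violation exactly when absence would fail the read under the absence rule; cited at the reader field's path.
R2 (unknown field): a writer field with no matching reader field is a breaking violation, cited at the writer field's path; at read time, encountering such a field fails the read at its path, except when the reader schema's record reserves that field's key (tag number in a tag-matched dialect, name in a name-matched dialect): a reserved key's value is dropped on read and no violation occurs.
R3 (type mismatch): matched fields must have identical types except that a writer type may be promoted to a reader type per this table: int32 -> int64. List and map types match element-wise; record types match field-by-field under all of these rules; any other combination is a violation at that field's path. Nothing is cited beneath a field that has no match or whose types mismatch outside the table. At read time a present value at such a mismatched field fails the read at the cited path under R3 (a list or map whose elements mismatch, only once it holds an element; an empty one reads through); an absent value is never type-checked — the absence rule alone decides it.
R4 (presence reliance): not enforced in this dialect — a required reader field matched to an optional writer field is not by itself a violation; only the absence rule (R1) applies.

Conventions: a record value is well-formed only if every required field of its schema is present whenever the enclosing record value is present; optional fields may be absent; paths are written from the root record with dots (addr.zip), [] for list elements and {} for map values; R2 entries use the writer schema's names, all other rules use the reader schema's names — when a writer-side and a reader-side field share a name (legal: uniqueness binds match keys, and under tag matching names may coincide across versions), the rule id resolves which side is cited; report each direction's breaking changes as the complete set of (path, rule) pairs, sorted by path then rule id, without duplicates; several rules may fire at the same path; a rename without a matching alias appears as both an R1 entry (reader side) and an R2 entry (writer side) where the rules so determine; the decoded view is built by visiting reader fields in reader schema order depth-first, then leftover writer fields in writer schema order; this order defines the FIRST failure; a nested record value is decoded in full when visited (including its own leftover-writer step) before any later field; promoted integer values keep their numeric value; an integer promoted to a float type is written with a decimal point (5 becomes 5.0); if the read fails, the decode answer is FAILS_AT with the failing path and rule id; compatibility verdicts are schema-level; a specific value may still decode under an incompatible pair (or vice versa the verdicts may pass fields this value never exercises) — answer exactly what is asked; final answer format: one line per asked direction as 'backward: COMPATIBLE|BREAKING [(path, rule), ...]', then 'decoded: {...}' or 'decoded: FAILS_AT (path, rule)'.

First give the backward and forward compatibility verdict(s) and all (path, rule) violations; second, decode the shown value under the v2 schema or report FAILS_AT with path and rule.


backward: BREAKING [(checksum, R1), (seq, R3), (signature, R3), (verified, R1), (version, R2)]; forward: BREAKING [(seq, R3), (signature, R3), (verified, R2), (version, R2)]; decoded: FAILS_AT (seq, R3)

in Device below, arrows point writer -> reader
backward pass over Device, reader schema v2, writer schema v1:
  contact <- contact (Contact -> Contact, writer required)
  seq <- seq (int32 -> float32, writer required)
  verified has no writer counterpart
  checksum <- checksum (bytes -> bytes, writer optional)
  signature <- signature (bytes -> bool, writer required)
  version has no writer counterpart
  version (writer side), unknown to reader
  contact.score <- contact.score (float32 -> float32, writer required)
  contact.active <- contact.enabled (bool -> bool, writer required)
  contact.height <- contact.height (float64 -> float64, writer required)
  violation R1 at checksum
  violation R3 at seq
  violation R3 at signature
  violation R1 at verified
  violation R2 at version
  => 5 violation(s): backward is BREAKING for Device
forward pass over Device, reader schema v1, writer schema v2:
  contact <- contact (Contact -> Contact, writer required)
  seq <- seq (float32 -> int32, writer required)
  checksum <- checksum (bytes -> bytes, writer required)
  signature <- signature (bool -> bytes, writer required)
  version has no writer counterpart
  verified (writer side), unknown to reader
  version (writer side), unknown to reader
  contact.score <- contact.score (float32 -> float32, writer required)
  contact.enabled <- contact.active (bool -> bool, writer required)
  contact.height <- contact.height (float64 -> float64, writer required)
  violation R3 at seq
  violation R3 at signature
  violation R2 at verified
  violation R2 at version
  => 4 violation(s): forward is BREAKING for Device
decode walk for Device under reader schema v2:
  contact.score := -0.5
  contact.active := true (from writer enabled)
  contact.height := -2.5
  read fails at seq under R3
  => FAILS_AT (seq, R3)


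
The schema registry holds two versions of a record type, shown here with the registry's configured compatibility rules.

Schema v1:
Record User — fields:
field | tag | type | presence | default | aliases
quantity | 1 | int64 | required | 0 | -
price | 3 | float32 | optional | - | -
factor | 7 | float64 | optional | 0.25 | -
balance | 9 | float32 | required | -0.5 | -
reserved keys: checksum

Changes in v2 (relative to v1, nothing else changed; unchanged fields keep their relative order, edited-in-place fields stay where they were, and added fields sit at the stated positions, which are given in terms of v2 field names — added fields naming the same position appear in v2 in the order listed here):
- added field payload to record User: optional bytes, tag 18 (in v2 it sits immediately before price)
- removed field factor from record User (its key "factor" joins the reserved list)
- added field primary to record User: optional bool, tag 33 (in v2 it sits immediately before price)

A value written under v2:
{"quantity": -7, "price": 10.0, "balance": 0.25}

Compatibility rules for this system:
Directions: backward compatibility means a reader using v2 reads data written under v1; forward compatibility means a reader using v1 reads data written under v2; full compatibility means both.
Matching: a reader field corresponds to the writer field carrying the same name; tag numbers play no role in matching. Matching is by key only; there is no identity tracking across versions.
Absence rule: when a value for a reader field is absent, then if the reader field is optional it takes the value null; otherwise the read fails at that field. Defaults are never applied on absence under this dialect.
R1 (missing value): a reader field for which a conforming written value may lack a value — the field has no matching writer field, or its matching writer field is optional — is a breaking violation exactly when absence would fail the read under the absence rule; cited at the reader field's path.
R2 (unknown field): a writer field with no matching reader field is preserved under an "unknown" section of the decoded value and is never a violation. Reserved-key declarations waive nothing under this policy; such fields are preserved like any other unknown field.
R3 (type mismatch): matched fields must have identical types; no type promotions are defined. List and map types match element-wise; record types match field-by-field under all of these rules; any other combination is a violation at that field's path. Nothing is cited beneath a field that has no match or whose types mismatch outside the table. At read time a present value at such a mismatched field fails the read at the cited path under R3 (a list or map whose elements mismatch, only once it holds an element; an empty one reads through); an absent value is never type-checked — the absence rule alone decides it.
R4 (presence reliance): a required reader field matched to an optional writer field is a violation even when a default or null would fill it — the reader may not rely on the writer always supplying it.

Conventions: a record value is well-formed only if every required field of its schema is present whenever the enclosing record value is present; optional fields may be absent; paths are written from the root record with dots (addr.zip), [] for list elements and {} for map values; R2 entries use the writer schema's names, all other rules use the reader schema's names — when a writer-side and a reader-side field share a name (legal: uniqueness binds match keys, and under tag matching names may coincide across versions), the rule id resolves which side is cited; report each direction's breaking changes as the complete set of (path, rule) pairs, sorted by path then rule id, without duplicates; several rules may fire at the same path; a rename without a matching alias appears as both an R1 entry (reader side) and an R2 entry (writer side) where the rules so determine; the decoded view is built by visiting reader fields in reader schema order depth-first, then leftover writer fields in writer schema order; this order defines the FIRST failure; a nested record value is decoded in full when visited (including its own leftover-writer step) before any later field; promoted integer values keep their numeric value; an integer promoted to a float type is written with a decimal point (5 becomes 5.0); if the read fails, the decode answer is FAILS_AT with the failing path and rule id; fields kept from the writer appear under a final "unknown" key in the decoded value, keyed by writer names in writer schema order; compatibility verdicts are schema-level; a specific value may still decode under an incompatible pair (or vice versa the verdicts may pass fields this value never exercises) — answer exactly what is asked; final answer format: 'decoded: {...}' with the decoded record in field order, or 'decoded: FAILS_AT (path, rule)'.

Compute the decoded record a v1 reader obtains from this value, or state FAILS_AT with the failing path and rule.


each type pair in User: writer, then reader
decoding the User value with the v1 reader:
  quantity := -7
  price := 10.0
  factor := null (absent, optional -> null)
  balance := 0.25
  => decoded: {"quantity": -7, "price": 10.0, "factor": null, "balance": 0.25}
checking off the User differences that do not matter here:
  added field primary to record User: optional bool, tag 33 (in v2 it sits immediately before price) -> fires no rule on User under this dialect and leaves the result unchanged
  removed field factor from record User (its key "factor" joins the reserved list) -> fires no rule on User under this dialect and leaves the result unchanged
  added field payload to record User: optional bytes, tag 18 (in v2 it sits immediately before price) -> fires no rule on User under this dialect and leaves the result unchanged

decoded: {"quantity": -7, "price": 10.0, "factor": null, "balance": 0.25}
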